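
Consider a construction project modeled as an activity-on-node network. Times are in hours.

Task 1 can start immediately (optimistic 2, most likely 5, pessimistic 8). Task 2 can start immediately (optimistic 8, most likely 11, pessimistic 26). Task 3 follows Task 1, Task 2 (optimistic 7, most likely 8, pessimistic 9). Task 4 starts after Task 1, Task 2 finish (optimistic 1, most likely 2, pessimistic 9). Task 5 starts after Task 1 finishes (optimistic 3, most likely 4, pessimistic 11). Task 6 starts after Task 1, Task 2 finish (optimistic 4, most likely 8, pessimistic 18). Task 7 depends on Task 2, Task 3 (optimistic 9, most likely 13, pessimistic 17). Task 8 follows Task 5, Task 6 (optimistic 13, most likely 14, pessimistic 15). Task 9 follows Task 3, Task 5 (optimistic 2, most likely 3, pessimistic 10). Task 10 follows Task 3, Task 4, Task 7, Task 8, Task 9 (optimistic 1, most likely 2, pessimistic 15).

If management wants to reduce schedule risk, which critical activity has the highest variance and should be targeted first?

te_Task 1 = (2 + 4·5 + 8)/6 = 30/6 = 5; σ²_Task 1 = ((8−2)/6)² = 1.000
te_Task 2 = (8 + 4·11 + 26)/6 = 78/6 = 13; σ²_Task 2 = ((26−8)/6)² = 9.000
te_Task 3 = (7 + 4·8 + 9)/6 = 48/6 = 8; σ²_Task 3 = ((9−7)/6)² = 0.111
te_Task 4 = (1 + 4·2 + 9)/6 = 18/6 = 3; σ²_Task 4 = ((9−1)/6)² = 1.778
te_Task 5 = (3 + 4·4 + 11)/6 = 30/6 = 5; σ²_Task 5 = ((11−3)/6)² = 1.778
te_Task 6 = (4 + 4·8 + 18)/6 = 54/6 = 9; σ²_Task 6 = ((18−4)/6)² = 5.444
te_Task 7 = (9 + 4·13 + 17)/6 = 78/6 = 13; σ²_Task 7 = ((17−9)/6)² = 1.778
te_Task 8 = (13 + 4·14 + 15)/6 = 84/6 = 14; σ²_Task 8 = ((15−13)/6)² = 0.111
te_Task 9 = (2 + 4·3 + 10)/6 = 24/6 = 4; σ²_Task 9 = ((10−2)/6)² = 1.778
te_Task 10 = (1 + 4·2 + 15)/6 = 24/6 = 4; σ²_Task 10 = ((15−1)/6)² = 5.444

Forward pass:
ES_Task 1 = 0; EF_Task 1 = 5
ES_Task 2 = 0; EF_Task 2 = 13
ES_Task 3 = max(EF_Task 1=5, EF_Task 2=13) = 13; EF_Task 3 = 13+8 = 21
ES_Task 4 = max(EF_Task 1=5, EF_Task 2=13) = 13; EF_Task 4 = 13+3 = 16
ES_Task 5 = 5; EF_Task 5 = 5+5 = 10
ES_Task 6 = max(EF_Task 1=5, EF_Task 2=13) = 13; EF_Task 6 = 13+9 = 22
ES_Task 7 = max(EF_Task 2=13, EF_Task 3=21) = 21; EF_Task 7 = 21+13 = 34
ES_Task 8 = max(EF_Task 5=10, EF_Task 6=22) = 22; EF_Task 8 = 22+14 = 36
ES_Task 9 = max(EF_Task 3=21, EF_Task 5=10) = 21; EF_Task 9 = 21+4 = 25
ES_Task 10 = max(EF_Task 3=21, EF_Task 4=16, EF_Task 7=34, EF_Task 8=36, EF_Task 9=25) = 36; EF_Task 10 = 36+4 = 40
Expected project duration μ = 40 hours. Critical path: Task 2 → Task 6 → Task 8 → Task 10.

Variances on critical path: σ²_Task 2=9.000, σ²_Task 6=5.444, σ²_Task 8=0.111, σ²_Task 10=5.444.
Largest is σ²_Task 2 = 9.000.

Task 2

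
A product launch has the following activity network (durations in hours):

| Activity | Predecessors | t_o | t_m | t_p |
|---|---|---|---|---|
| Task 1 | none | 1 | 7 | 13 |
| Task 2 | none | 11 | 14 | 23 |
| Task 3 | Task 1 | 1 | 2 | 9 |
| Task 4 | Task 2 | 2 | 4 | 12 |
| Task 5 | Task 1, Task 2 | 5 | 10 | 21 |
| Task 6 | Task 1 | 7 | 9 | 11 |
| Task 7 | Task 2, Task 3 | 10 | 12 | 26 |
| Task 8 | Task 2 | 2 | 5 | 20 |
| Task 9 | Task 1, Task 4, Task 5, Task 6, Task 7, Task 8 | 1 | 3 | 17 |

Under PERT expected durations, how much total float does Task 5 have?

3 hours

te_Task 1 = (1 + 4·7 + 13)/6 = 42/6 = 7
te_Task 2 = (11 + 4·14 + 23)/6 = 90/6 = 15
te_Task 3 = (1 + 4·2 + 9)/6 = 18/6 = 3
te_Task 4 = (2 + 4·4 + 12)/6 = 30/6 = 5
te_Task 5 = (5 + 4·10 + 21)/6 = 66/6 = 11
te_Task 6 = (7 + 4·9 + 11)/6 = 54/6 = 9
te_Task 7 = (10 + 4·12 + 26)/6 = 84/6 = 14
te_Task 8 = (2 + 4·5 + 20)/6 = 42/6 = 7
te_Task 9 = (1 + 4·3 + 17)/6 = 30/6 = 5

Forward pass:
ES_Task 1 = 0; EF_Task 1 = 7
ES_Task 2 = 0; EF_Task 2 = 15
ES_Task 3 = 7; EF_Task 3 = 7+3 = 10
ES_Task 4 = 15; EF_Task 4 = 15+5 = 20
ES_Task 5 = max(EF_Task 1=7, EF_Task 2=15) = 15; EF_Task 5 = 15+11 = 26
ES_Task 6 = 7; EF_Task 6 = 7+9 = 16
ES_Task 7 = max(EF_Task 2=15, EF_Task 3=10) = 15; EF_Task 7 = 15+14 = 29
ES_Task 8 = 15; EF_Task 8 = 15+7 = 22
ES_Task 9 = max(EF_Task 1=7, EF_Task 4=20, EF_Task 5=26, EF_Task 6=16, EF_Task 7=29, EF_Task 8=22) = 29; EF_Task 9 = 29+5 = 34
Expected project duration μ = 34 hours. Critical path: Task 2 → Task 7 → Task 9.

Backward pass:
LF_Task 9 = 34; LS_Task 9 = 34−5 = 29
LF_Task 8 = LS_Task 9 = 29; LS_Task 8 = 29−7 = 22
LF_Task 7 = LS_Task 9 = 29; LS_Task 7 = 29−14 = 15
LF_Task 6 = LS_Task 9 = 29; LS_Task 6 = 29−9 = 20
LF_Task 5 = LS_Task 9 = 29; LS_Task 5 = 29−11 = 18
LF_Task 4 = LS_Task 9 = 29; LS_Task 4 = 29−5 = 24
LF_Task 3 = LS_Task 7 = 15; LS_Task 3 = 15−3 = 12
LF_Task 2 = min(LS_Task 4=24, LS_Task 5=18, LS_Task 7=15, LS_Task 8=22) = 15; LS_Task 2 = 15−15 = 0
LF_Task 1 = min(LS_Task 3=12, LS_Task 5=18, LS_Task 6=20, LS_Task 9=29) = 12; LS_Task 1 = 12−7 = 5
Slack_Task 5 = LS_Task 5 − ES_Task 5 = 18 − 15 = 3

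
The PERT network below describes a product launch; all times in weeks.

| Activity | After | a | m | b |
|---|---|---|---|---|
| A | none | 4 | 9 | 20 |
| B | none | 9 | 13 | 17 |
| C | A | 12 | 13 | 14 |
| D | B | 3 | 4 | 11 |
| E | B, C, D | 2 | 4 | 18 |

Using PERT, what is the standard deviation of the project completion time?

te_A = (4 + 4·9 + 20)/6 = 60/6 = 10; σ²_A = ((20−4)/6)² = 7.111
te_B = (9 + 4·13 + 17)/6 = 78/6 = 13; σ²_B = ((17−9)/6)² = 1.778
te_C = (12 + 4·13 + 14)/6 = 78/6 = 13; σ²_C = ((14−12)/6)² = 0.111
te_D = (3 + 4·4 + 11)/6 = 30/6 = 5; σ²_D = ((11−3)/6)² = 1.778
te_E = (2 + 4·4 + 18)/6 = 36/6 = 6; σ²_E = ((18−2)/6)² = 7.111

Forward pass:
ES_A = 0; EF_A = 10
ES_B = 0; EF_B = 13
ES_C = 10; EF_C = 10+13 = 23
ES_D = 13; EF_D = 13+5 = 18
ES_E = max(EF_B=13, EF_C=23, EF_D=18) = 23; EF_E = 23+6 = 29
Expected project duration μ = 29 weeks. Critical path: A → C → E.

Variance along critical path = 7.111 + 0.111 + 7.111 = 14.333
σ = √14.333 = 3.786 weeks

3.79 weeks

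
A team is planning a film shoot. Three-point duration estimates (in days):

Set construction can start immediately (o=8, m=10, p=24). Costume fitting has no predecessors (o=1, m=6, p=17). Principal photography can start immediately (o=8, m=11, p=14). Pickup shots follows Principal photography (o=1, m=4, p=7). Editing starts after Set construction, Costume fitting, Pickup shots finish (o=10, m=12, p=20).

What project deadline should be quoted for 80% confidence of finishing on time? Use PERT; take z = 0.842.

te_Set construction = (8 + 4·10 + 24)/6 = 72/6 = 12; σ²_Set construction = ((24−8)/6)² = 7.111
te_Costume fitting = (1 + 4·6 + 17)/6 = 42/6 = 7; σ²_Costume fitting = ((17−1)/6)² = 7.111
te_Principal photography = (8 + 4·11 + 14)/6 = 66/6 = 11; σ²_Principal photography = ((14−8)/6)² = 1.000
te_Pickup shots = (1 + 4·4 + 7)/6 = 24/6 = 4; σ²_Pickup shots = ((7−1)/6)² = 1.000
te_Editing = (10 + 4·12 + 20)/6 = 78/6 = 13; σ²_Editing = ((20−10)/6)² = 2.778

Forward pass:
ES_Set construction = 0; EF_Set construction = 12
ES_Costume fitting = 0; EF_Costume fitting = 7
ES_Principal photography = 0; EF_Principal photography = 11
ES_Pickup shots = 11; EF_Pickup shots = 11+4 = 15
ES_Editing = max(EF_Set construction=12, EF_Costume fitting=7, EF_Pickup shots=15) = 15; EF_Editing = 15+13 = 28
Expected project duration μ = 28 days. Critical path: Principal photography → Pickup shots → Editing.

Variance along critical path = 1.000 + 1.000 + 2.778 = 4.778; σ = 2.186 days.
D = μ + z·σ = 28 + 0.842·2.186 = 29.8 days

29.8 days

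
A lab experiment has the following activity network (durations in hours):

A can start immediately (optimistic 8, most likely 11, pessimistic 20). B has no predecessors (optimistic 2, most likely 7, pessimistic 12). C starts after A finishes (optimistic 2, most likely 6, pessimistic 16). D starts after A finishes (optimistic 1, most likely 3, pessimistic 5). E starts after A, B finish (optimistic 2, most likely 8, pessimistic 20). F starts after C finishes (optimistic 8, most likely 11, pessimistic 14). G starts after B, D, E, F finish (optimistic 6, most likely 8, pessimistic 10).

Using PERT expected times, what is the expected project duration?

38 hours

te_A = (8 + 4·11 + 20)/6 = 72/6 = 12
te_B = (2 + 4·7 + 12)/6 = 42/6 = 7
te_C = (2 + 4·6 + 16)/6 = 42/6 = 7
te_D = (1 + 4·3 + 5)/6 = 18/6 = 3
te_E = (2 + 4·8 + 20)/6 = 54/6 = 9
te_F = (8 + 4·11 + 14)/6 = 66/6 = 11
te_G = (6 + 4·8 + 10)/6 = 48/6 = 8

Forward pass:
ES_A = 0; EF_A = 12
ES_B = 0; EF_B = 7
ES_C = 12; EF_C = 12+7 = 19
ES_D = 12; EF_D = 12+3 = 15
ES_E = max(EF_A=12, EF_B=7) = 12; EF_E = 12+9 = 21
ES_F = 19; EF_F = 19+11 = 30
ES_G = max(EF_B=7, EF_D=15, EF_E=21, EF_F=30) = 30; EF_G = 30+8 = 38
Expected project duration μ = 38 hours. Critical path: A → C → F → G.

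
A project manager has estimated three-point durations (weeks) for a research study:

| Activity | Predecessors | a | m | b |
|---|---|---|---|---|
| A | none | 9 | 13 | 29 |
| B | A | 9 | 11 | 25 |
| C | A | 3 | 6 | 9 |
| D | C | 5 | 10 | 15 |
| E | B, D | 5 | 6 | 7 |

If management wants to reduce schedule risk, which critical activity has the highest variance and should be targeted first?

te_A = (9 + 4·13 + 29)/6 = 90/6 = 15; σ²_A = ((29−9)/6)² = 11.111
te_B = (9 + 4·11 + 25)/6 = 78/6 = 13; σ²_B = ((25−9)/6)² = 7.111
te_C = (3 + 4·6 + 9)/6 = 36/6 = 6; σ²_C = ((9−3)/6)² = 1.000
te_D = (5 + 4·10 + 15)/6 = 60/6 = 10; σ²_D = ((15−5)/6)² = 2.778
te_E = (5 + 4·6 + 7)/6 = 36/6 = 6; σ²_E = ((7−5)/6)² = 0.111

Forward pass:
ES_A = 0; EF_A = 15
ES_B = 15; EF_B = 15+13 = 28
ES_C = 15; EF_C = 15+6 = 21
ES_D = 21; EF_D = 21+10 = 31
ES_E = max(EF_B=28, EF_D=31) = 31; EF_E = 31+6 = 37
Expected project duration μ = 37 weeks. Critical path: A → C → D → E.

Variances on critical path: σ²_A=11.111, σ²_C=1.000, σ²_D=2.778, σ²_E=0.111.
Largest is σ²_A = 11.111.

A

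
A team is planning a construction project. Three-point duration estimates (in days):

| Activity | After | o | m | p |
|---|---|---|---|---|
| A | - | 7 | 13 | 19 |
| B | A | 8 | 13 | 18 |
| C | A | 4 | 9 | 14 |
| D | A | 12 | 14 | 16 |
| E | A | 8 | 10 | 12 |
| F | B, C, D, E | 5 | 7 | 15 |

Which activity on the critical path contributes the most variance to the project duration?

te_A = (7 + 4·13 + 19)/6 = 78/6 = 13; σ²_A = ((19−7)/6)² = 4.000
te_B = (8 + 4·13 + 18)/6 = 78/6 = 13; σ²_B = ((18−8)/6)² = 2.778
te_C = (4 + 4·9 + 14)/6 = 54/6 = 9; σ²_C = ((14−4)/6)² = 2.778
te_D = (12 + 4·14 + 16)/6 = 84/6 = 14; σ²_D = ((16−12)/6)² = 0.444
te_E = (8 + 4·10 + 12)/6 = 60/6 = 10; σ²_E = ((12−8)/6)² = 0.444
te_F = (5 + 4·7 + 15)/6 = 48/6 = 8; σ²_F = ((15−5)/6)² = 2.778

Forward pass:
ES_A = 0; EF_A = 13
ES_B = 13; EF_B = 13+13 = 26
ES_C = 13; EF_C = 13+9 = 22
ES_D = 13; EF_D = 13+14 = 27
ES_E = 13; EF_E = 13+10 = 23
ES_F = max(EF_B=26, EF_C=22, EF_D=27, EF_E=23) = 27; EF_F = 27+8 = 35
Expected project duration μ = 35 days. Critical path: A → D → F.

Variances on critical path: σ²_A=4.000, σ²_D=0.444, σ²_F=2.778.
Largest is σ²_A = 4.000.

A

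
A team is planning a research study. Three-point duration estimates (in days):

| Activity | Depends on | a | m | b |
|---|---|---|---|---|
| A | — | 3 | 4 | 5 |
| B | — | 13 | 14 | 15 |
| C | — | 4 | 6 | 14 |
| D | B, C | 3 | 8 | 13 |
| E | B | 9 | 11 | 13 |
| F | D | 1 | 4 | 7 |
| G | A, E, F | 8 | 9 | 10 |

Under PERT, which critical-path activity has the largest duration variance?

te_A = (3 + 4·4 + 5)/6 = 24/6 = 4; σ²_A = ((5−3)/6)² = 0.111
te_B = (13 + 4·14 + 15)/6 = 84/6 = 14; σ²_B = ((15−13)/6)² = 0.111
te_C = (4 + 4·6 + 14)/6 = 42/6 = 7; σ²_C = ((14−4)/6)² = 2.778
te_D = (3 + 4·8 + 13)/6 = 48/6 = 8; σ²_D = ((13−3)/6)² = 2.778
te_E = (9 + 4·11 + 13)/6 = 66/6 = 11; σ²_E = ((13−9)/6)² = 0.444
te_F = (1 + 4·4 + 7)/6 = 24/6 = 4; σ²_F = ((7−1)/6)² = 1.000
te_G = (8 + 4·9 + 10)/6 = 54/6 = 9; σ²_G = ((10−8)/6)² = 0.111

Forward pass:
ES_A = 0; EF_A = 4
ES_B = 0; EF_B = 14
ES_C = 0; EF_C = 7
ES_D = max(EF_B=14, EF_C=7) = 14; EF_D = 14+8 = 22
ES_E = 14; EF_E = 14+11 = 25
ES_F = 22; EF_F = 22+4 = 26
ES_G = max(EF_A=4, EF_E=25, EF_F=26) = 26; EF_G = 26+9 = 35
Expected project duration μ = 35 days. Critical path: B → D → F → G.

Variances on critical path: σ²_B=0.111, σ²_D=2.778, σ²_F=1.000, σ²_G=0.111.
Largest is σ²_D = 2.778.

D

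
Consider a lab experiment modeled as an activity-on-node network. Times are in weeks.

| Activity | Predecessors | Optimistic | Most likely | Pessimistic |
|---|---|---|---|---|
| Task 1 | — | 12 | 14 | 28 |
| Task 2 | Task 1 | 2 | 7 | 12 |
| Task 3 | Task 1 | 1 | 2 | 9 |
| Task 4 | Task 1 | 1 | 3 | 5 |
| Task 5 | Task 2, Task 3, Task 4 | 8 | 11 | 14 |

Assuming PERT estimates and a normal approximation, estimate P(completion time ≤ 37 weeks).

0.818

te_Task 1 = (12 + 4·14 + 28)/6 = 96/6 = 16; σ²_Task 1 = ((28−12)/6)² = 7.111
te_Task 2 = (2 + 4·7 + 12)/6 = 42/6 = 7; σ²_Task 2 = ((12−2)/6)² = 2.778
te_Task 3 = (1 + 4·2 + 9)/6 = 18/6 = 3; σ²_Task 3 = ((9−1)/6)² = 1.778
te_Task 4 = (1 + 4·3 + 5)/6 = 18/6 = 3; σ²_Task 4 = ((5−1)/6)² = 0.444
te_Task 5 = (8 + 4·11 + 14)/6 = 66/6 = 11; σ²_Task 5 = ((14−8)/6)² = 1.000

Forward pass:
ES_Task 1 = 0; EF_Task 1 = 16
ES_Task 2 = 16; EF_Task 2 = 16+7 = 23
ES_Task 3 = 16; EF_Task 3 = 16+3 = 19
ES_Task 4 = 16; EF_Task 4 = 16+3 = 19
ES_Task 5 = max(EF_Task 2=23, EF_Task 3=19, EF_Task 4=19) = 23; EF_Task 5 = 23+11 = 34
Expected project duration μ = 34 weeks. Critical path: Task 1 → Task 2 → Task 5.

Variance along critical path = 7.111 + 2.778 + 1.000 = 10.889; σ = √10.889 = 3.300 weeks.
Z = (37 − 34) / 3.300 = 0.909
P(T ≤ 37) = Φ(0.909) ≈ 0.818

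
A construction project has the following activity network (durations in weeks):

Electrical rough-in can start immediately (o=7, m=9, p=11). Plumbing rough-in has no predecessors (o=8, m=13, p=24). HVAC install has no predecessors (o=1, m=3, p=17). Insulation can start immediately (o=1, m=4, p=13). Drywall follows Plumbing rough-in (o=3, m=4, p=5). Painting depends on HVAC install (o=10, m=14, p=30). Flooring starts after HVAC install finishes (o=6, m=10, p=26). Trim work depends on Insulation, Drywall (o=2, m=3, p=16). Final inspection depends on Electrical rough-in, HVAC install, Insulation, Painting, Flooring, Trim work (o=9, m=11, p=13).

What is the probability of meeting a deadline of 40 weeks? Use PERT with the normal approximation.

te_Electrical rough-in = (7 + 4·9 + 11)/6 = 54/6 = 9; σ²_Electrical rough-in = ((11−7)/6)² = 0.444
te_Plumbing rough-in = (8 + 4·13 + 24)/6 = 84/6 = 14; σ²_Plumbing rough-in = ((24−8)/6)² = 7.111
te_HVAC install = (1 + 4·3 + 17)/6 = 30/6 = 5; σ²_HVAC install = ((17−1)/6)² = 7.111
te_Insulation = (1 + 4·4 + 13)/6 = 30/6 = 5; σ²_Insulation = ((13−1)/6)² = 4.000
te_Drywall = (3 + 4·4 + 5)/6 = 24/6 = 4; σ²_Drywall = ((5−3)/6)² = 0.111
te_Painting = (10 + 4·14 + 30)/6 = 96/6 = 16; σ²_Painting = ((30−10)/6)² = 11.111
te_Flooring = (6 + 4·10 + 26)/6 = 72/6 = 12; σ²_Flooring = ((26−6)/6)² = 11.111
te_Trim work = (2 + 4·3 + 16)/6 = 30/6 = 5; σ²_Trim work = ((16−2)/6)² = 5.444
te_Final inspection = (9 + 4·11 + 13)/6 = 66/6 = 11; σ²_Final inspection = ((13−9)/6)² = 0.444

Forward pass:
ES_Electrical rough-in = 0; EF_Electrical rough-in = 9
ES_Plumbing rough-in = 0; EF_Plumbing rough-in = 14
ES_HVAC install = 0; EF_HVAC install = 5
ES_Insulation = 0; EF_Insulation = 5
ES_Drywall = 14; EF_Drywall = 14+4 = 18
ES_Painting = 5; EF_Painting = 5+16 = 21
ES_Flooring = 5; EF_Flooring = 5+12 = 17
ES_Trim work = max(EF_Insulation=5, EF_Drywall=18) = 18; EF_Trim work = 18+5 = 23
ES_Final inspection = max(EF_Electrical rough-in=9, EF_HVAC install=5, EF_Insulation=5, EF_Painting=21, EF_Flooring=17, EF_Trim work=23) = 23; EF_Final inspection = 23+11 = 34
Expected project duration μ = 34 weeks. Critical path: Plumbing rough-in → Drywall → Trim work → Final inspection.

Variance along critical path = 7.111 + 0.111 + 5.444 + 0.444 = 13.111; σ = √13.111 = 3.621 weeks.
Z = (40 − 34) / 3.621 = 1.657
P(T ≤ 40) = Φ(1.657) ≈ 0.951

0.951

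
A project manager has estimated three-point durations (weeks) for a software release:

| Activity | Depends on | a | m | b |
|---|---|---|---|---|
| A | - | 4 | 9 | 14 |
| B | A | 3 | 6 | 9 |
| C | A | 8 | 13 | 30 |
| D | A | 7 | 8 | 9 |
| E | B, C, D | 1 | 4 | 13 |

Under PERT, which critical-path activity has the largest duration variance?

C

te_A = (4 + 4·9 + 14)/6 = 54/6 = 9; σ²_A = ((14−4)/6)² = 2.778
te_B = (3 + 4·6 + 9)/6 = 36/6 = 6; σ²_B = ((9−3)/6)² = 1.000
te_C = (8 + 4·13 + 30)/6 = 90/6 = 15; σ²_C = ((30−8)/6)² = 13.444
te_D = (7 + 4·8 + 9)/6 = 48/6 = 8; σ²_D = ((9−7)/6)² = 0.111
te_E = (1 + 4·4 + 13)/6 = 30/6 = 5; σ²_E = ((13−1)/6)² = 4.000

Forward pass:
ES_A = 0; EF_A = 9
ES_B = 9; EF_B = 9+6 = 15
ES_C = 9; EF_C = 9+15 = 24
ES_D = 9; EF_D = 9+8 = 17
ES_E = max(EF_B=15, EF_C=24, EF_D=17) = 24; EF_E = 24+5 = 29
Expected project duration μ = 29 weeks. Critical path: A → C → E.

Variances on critical path: σ²_A=2.778, σ²_C=13.444, σ²_E=4.000.
Largest is σ²_C = 13.444.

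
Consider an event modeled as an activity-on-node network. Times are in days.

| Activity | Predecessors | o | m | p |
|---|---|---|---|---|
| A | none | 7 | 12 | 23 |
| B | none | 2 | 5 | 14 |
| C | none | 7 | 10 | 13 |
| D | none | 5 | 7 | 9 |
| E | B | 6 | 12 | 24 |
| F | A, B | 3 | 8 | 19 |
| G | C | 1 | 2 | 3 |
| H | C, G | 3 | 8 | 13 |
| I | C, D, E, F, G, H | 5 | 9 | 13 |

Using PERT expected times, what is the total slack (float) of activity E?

te_A = (7 + 4·12 + 23)/6 = 78/6 = 13
te_B = (2 + 4·5 + 14)/6 = 36/6 = 6
te_C = (7 + 4·10 + 13)/6 = 60/6 = 10
te_D = (5 + 4·7 + 9)/6 = 42/6 = 7
te_E = (6 + 4·12 + 24)/6 = 78/6 = 13
te_F = (3 + 4·8 + 19)/6 = 54/6 = 9
te_G = (1 + 4·2 + 3)/6 = 12/6 = 2
te_H = (3 + 4·8 + 13)/6 = 48/6 = 8
te_I = (5 + 4·9 + 13)/6 = 54/6 = 9

Forward pass:
ES_A = 0; EF_A = 13
ES_B = 0; EF_B = 6
ES_C = 0; EF_C = 10
ES_D = 0; EF_D = 7
ES_E = 6; EF_E = 6+13 = 19
ES_F = max(EF_A=13, EF_B=6) = 13; EF_F = 13+9 = 22
ES_G = 10; EF_G = 10+2 = 12
ES_H = max(EF_C=10, EF_G=12) = 12; EF_H = 12+8 = 20
ES_I = max(EF_C=10, EF_D=7, EF_E=19, EF_F=22, EF_G=12, EF_H=20) = 22; EF_I = 22+9 = 31
Expected project duration μ = 31 days. Critical path: A → F → I.

Backward pass:
LF_I = 31; LS_I = 31−9 = 22
LF_H = LS_I = 22; LS_H = 22−8 = 14
LF_G = min(LS_H=14, LS_I=22) = 14; LS_G = 14−2 = 12
LF_F = LS_I = 22; LS_F = 22−9 = 13
LF_E = LS_I = 22; LS_E = 22−13 = 9
LF_D = LS_I = 22; LS_D = 22−7 = 15
LF_C = min(LS_G=12, LS_H=14, LS_I=22) = 12; LS_C = 12−10 = 2
LF_B = min(LS_E=9, LS_F=13) = 9; LS_B = 9−6 = 3
LF_A = LS_F = 13; LS_A = 13−13 = 0
Slack_E = LS_E − ES_E = 9 − 6 = 3

3 days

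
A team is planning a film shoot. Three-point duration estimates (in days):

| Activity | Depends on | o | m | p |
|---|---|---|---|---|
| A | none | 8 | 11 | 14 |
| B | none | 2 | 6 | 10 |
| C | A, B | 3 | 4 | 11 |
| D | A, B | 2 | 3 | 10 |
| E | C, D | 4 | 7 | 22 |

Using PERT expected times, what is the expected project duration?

25 days

te_A = (8 + 4·11 + 14)/6 = 66/6 = 11
te_B = (2 + 4·6 + 10)/6 = 36/6 = 6
te_C = (3 + 4·4 + 11)/6 = 30/6 = 5
te_D = (2 + 4·3 + 10)/6 = 24/6 = 4
te_E = (4 + 4·7 + 22)/6 = 54/6 = 9

Forward pass:
ES_A = 0; EF_A = 11
ES_B = 0; EF_B = 6
ES_C = max(EF_A=11, EF_B=6) = 11; EF_C = 11+5 = 16
ES_D = max(EF_A=11, EF_B=6) = 11; EF_D = 11+4 = 15
ES_E = max(EF_C=16, EF_D=15) = 16; EF_E = 16+9 = 25
Expected project duration μ = 25 days. Critical path: A → C → E.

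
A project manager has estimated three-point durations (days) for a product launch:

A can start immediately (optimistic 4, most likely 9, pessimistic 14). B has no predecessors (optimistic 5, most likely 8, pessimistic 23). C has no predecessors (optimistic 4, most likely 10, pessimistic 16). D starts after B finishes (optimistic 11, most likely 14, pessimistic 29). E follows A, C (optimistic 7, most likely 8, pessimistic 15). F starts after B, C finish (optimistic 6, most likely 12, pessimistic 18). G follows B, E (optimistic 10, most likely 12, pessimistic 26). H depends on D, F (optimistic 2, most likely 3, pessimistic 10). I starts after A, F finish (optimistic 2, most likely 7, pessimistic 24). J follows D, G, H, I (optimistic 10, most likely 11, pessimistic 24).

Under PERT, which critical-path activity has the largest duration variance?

te_A = (4 + 4·9 + 14)/6 = 54/6 = 9; σ²_A = ((14−4)/6)² = 2.778
te_B = (5 + 4·8 + 23)/6 = 60/6 = 10; σ²_B = ((23−5)/6)² = 9.000
te_C = (4 + 4·10 + 16)/6 = 60/6 = 10; σ²_C = ((16−4)/6)² = 4.000
te_D = (11 + 4·14 + 29)/6 = 96/6 = 16; σ²_D = ((29−11)/6)² = 9.000
te_E = (7 + 4·8 + 15)/6 = 54/6 = 9; σ²_E = ((15−7)/6)² = 1.778
te_F = (6 + 4·12 + 18)/6 = 72/6 = 12; σ²_F = ((18−6)/6)² = 4.000
te_G = (10 + 4·12 + 26)/6 = 84/6 = 14; σ²_G = ((26−10)/6)² = 7.111
te_H = (2 + 4·3 + 10)/6 = 24/6 = 4; σ²_H = ((10−2)/6)² = 1.778
te_I = (2 + 4·7 + 24)/6 = 54/6 = 9; σ²_I = ((24−2)/6)² = 13.444
te_J = (10 + 4·11 + 24)/6 = 78/6 = 13; σ²_J = ((24−10)/6)² = 5.444

Forward pass:
ES_A = 0; EF_A = 9
ES_B = 0; EF_B = 10
ES_C = 0; EF_C = 10
ES_D = 10; EF_D = 10+16 = 26
ES_E = max(EF_A=9, EF_C=10) = 10; EF_E = 10+9 = 19
ES_F = max(EF_B=10, EF_C=10) = 10; EF_F = 10+12 = 22
ES_G = max(EF_B=10, EF_E=19) = 19; EF_G = 19+14 = 33
ES_H = max(EF_D=26, EF_F=22) = 26; EF_H = 26+4 = 30
ES_I = max(EF_A=9, EF_F=22) = 22; EF_I = 22+9 = 31
ES_J = max(EF_D=26, EF_G=33, EF_H=30, EF_I=31) = 33; EF_J = 33+13 = 46
Expected project duration μ = 46 days. Critical path: C → E → G → J.

Variances on critical path: σ²_C=4.000, σ²_E=1.778, σ²_G=7.111, σ²_J=5.444.
Largest is σ²_G = 7.111.

G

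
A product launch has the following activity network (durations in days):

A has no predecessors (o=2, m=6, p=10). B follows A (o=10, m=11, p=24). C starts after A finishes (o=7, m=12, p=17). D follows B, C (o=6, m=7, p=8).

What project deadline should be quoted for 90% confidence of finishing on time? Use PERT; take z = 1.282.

29.5 days

te_A = (2 + 4·6 + 10)/6 = 36/6 = 6; σ²_A = ((10−2)/6)² = 1.778
te_B = (10 + 4·11 + 24)/6 = 78/6 = 13; σ²_B = ((24−10)/6)² = 5.444
te_C = (7 + 4·12 + 17)/6 = 72/6 = 12; σ²_C = ((17−7)/6)² = 2.778
te_D = (6 + 4·7 + 8)/6 = 42/6 = 7; σ²_D = ((8−6)/6)² = 0.111

Forward pass:
ES_A = 0; EF_A = 6
ES_B = 6; EF_B = 6+13 = 19
ES_C = 6; EF_C = 6+12 = 18
ES_D = max(EF_B=19, EF_C=18) = 19; EF_D = 19+7 = 26
Expected project duration μ = 26 days. Critical path: A → B → D.

Variance along critical path = 1.778 + 5.444 + 0.111 = 7.333; σ = 2.708 days.
D = μ + z·σ = 26 + 1.282·2.708 = 29.5 days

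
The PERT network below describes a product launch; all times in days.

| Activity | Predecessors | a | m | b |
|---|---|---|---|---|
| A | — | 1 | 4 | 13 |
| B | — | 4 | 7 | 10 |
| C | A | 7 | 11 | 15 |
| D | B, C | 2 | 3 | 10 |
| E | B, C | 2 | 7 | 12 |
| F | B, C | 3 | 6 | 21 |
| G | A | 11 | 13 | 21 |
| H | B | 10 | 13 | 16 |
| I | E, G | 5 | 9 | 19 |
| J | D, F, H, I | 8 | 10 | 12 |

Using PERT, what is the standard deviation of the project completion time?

te_A = (1 + 4·4 + 13)/6 = 30/6 = 5; σ²_A = ((13−1)/6)² = 4.000
te_B = (4 + 4·7 + 10)/6 = 42/6 = 7; σ²_B = ((10−4)/6)² = 1.000
te_C = (7 + 4·11 + 15)/6 = 66/6 = 11; σ²_C = ((15−7)/6)² = 1.778
te_D = (2 + 4·3 + 10)/6 = 24/6 = 4; σ²_D = ((10−2)/6)² = 1.778
te_E = (2 + 4·7 + 12)/6 = 42/6 = 7; σ²_E = ((12−2)/6)² = 2.778
te_F = (3 + 4·6 + 21)/6 = 48/6 = 8; σ²_F = ((21−3)/6)² = 9.000
te_G = (11 + 4·13 + 21)/6 = 84/6 = 14; σ²_G = ((21−11)/6)² = 2.778
te_H = (10 + 4·13 + 16)/6 = 78/6 = 13; σ²_H = ((16−10)/6)² = 1.000
te_I = (5 + 4·9 + 19)/6 = 60/6 = 10; σ²_I = ((19−5)/6)² = 5.444
te_J = (8 + 4·10 + 12)/6 = 60/6 = 10; σ²_J = ((12−8)/6)² = 0.444

Forward pass:
ES_A = 0; EF_A = 5
ES_B = 0; EF_B = 7
ES_C = 5; EF_C = 5+11 = 16
ES_D = max(EF_B=7, EF_C=16) = 16; EF_D = 16+4 = 20
ES_E = max(EF_B=7, EF_C=16) = 16; EF_E = 16+7 = 23
ES_F = max(EF_B=7, EF_C=16) = 16; EF_F = 16+8 = 24
ES_G = 5; EF_G = 5+14 = 19
ES_H = 7; EF_H = 7+13 = 20
ES_I = max(EF_E=23, EF_G=19) = 23; EF_I = 23+10 = 33
ES_J = max(EF_D=20, EF_F=24, EF_H=20, EF_I=33) = 33; EF_J = 33+10 = 43
Expected project duration μ = 43 days. Critical path: A → C → E → I → J.

Variance along critical path = 4.000 + 1.778 + 2.778 + 5.444 + 0.444 = 14.444
σ = √14.444 = 3.801 days

3.80 days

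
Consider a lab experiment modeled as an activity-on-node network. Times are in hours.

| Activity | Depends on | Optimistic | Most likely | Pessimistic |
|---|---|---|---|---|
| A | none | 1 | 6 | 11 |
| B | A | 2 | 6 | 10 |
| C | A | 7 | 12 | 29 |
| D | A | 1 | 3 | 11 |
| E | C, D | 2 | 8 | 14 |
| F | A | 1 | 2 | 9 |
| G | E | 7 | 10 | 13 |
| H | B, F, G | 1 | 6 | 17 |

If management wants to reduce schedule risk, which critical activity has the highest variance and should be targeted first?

C

te_A = (1 + 4·6 + 11)/6 = 36/6 = 6; σ²_A = ((11−1)/6)² = 2.778
te_B = (2 + 4·6 + 10)/6 = 36/6 = 6; σ²_B = ((10−2)/6)² = 1.778
te_C = (7 + 4·12 + 29)/6 = 84/6 = 14; σ²_C = ((29−7)/6)² = 13.444
te_D = (1 + 4·3 + 11)/6 = 24/6 = 4; σ²_D = ((11−1)/6)² = 2.778
te_E = (2 + 4·8 + 14)/6 = 48/6 = 8; σ²_E = ((14−2)/6)² = 4.000
te_F = (1 + 4·2 + 9)/6 = 18/6 = 3; σ²_F = ((9−1)/6)² = 1.778
te_G = (7 + 4·10 + 13)/6 = 60/6 = 10; σ²_G = ((13−7)/6)² = 1.000
te_H = (1 + 4·6 + 17)/6 = 42/6 = 7; σ²_H = ((17−1)/6)² = 7.111

Forward pass:
ES_A = 0; EF_A = 6
ES_B = 6; EF_B = 6+6 = 12
ES_C = 6; EF_C = 6+14 = 20
ES_D = 6; EF_D = 6+4 = 10
ES_E = max(EF_C=20, EF_D=10) = 20; EF_E = 20+8 = 28
ES_F = 6; EF_F = 6+3 = 9
ES_G = 28; EF_G = 28+10 = 38
ES_H = max(EF_B=12, EF_F=9, EF_G=38) = 38; EF_H = 38+7 = 45
Expected project duration μ = 45 hours. Critical path: A → C → E → G → H.

Variances on critical path: σ²_A=2.778, σ²_C=13.444, σ²_E=4.000, σ²_G=1.000, σ²_H=7.111.
Largest is σ²_C = 13.444.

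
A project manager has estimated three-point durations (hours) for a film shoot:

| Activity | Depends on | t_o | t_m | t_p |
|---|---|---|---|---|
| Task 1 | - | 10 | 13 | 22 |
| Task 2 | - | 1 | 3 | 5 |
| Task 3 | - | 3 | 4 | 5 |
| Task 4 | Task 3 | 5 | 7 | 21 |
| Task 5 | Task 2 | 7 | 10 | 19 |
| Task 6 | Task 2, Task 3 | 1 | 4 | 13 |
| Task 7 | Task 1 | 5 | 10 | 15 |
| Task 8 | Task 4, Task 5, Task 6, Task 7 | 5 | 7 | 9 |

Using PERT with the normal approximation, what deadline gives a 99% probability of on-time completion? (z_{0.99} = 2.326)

37.3 hours

te_Task 1 = (10 + 4·13 + 22)/6 = 84/6 = 14; σ²_Task 1 = ((22−10)/6)² = 4.000
te_Task 2 = (1 + 4·3 + 5)/6 = 18/6 = 3; σ²_Task 2 = ((5−1)/6)² = 0.444
te_Task 3 = (3 + 4·4 + 5)/6 = 24/6 = 4; σ²_Task 3 = ((5−3)/6)² = 0.111
te_Task 4 = (5 + 4·7 + 21)/6 = 54/6 = 9; σ²_Task 4 = ((21−5)/6)² = 7.111
te_Task 5 = (7 + 4·10 + 19)/6 = 66/6 = 11; σ²_Task 5 = ((19−7)/6)² = 4.000
te_Task 6 = (1 + 4·4 + 13)/6 = 30/6 = 5; σ²_Task 6 = ((13−1)/6)² = 4.000
te_Task 7 = (5 + 4·10 + 15)/6 = 60/6 = 10; σ²_Task 7 = ((15−5)/6)² = 2.778
te_Task 8 = (5 + 4·7 + 9)/6 = 42/6 = 7; σ²_Task 8 = ((9−5)/6)² = 0.444

Forward pass:
ES_Task 1 = 0; EF_Task 1 = 14
ES_Task 2 = 0; EF_Task 2 = 3
ES_Task 3 = 0; EF_Task 3 = 4
ES_Task 4 = 4; EF_Task 4 = 4+9 = 13
ES_Task 5 = 3; EF_Task 5 = 3+11 = 14
ES_Task 6 = max(EF_Task 2=3, EF_Task 3=4) = 4; EF_Task 6 = 4+5 = 9
ES_Task 7 = 14; EF_Task 7 = 14+10 = 24
ES_Task 8 = max(EF_Task 4=13, EF_Task 5=14, EF_Task 6=9, EF_Task 7=24) = 24; EF_Task 8 = 24+7 = 31
Expected project duration μ = 31 hours. Critical path: Task 1 → Task 7 → Task 8.

Variance along critical path = 4.000 + 2.778 + 0.444 = 7.222; σ = 2.687 hours.
D = μ + z·σ = 31 + 2.326·2.687 = 37.3 hours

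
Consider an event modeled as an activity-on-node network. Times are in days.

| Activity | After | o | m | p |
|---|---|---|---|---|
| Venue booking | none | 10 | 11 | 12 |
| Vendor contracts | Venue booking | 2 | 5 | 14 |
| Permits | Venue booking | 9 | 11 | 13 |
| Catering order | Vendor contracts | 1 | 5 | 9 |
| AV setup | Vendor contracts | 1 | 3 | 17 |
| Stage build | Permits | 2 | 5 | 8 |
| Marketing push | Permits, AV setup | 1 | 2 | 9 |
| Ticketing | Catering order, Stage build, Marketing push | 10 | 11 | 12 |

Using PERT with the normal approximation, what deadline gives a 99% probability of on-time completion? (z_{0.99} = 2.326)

te_Venue booking = (10 + 4·11 + 12)/6 = 66/6 = 11; σ²_Venue booking = ((12−10)/6)² = 0.111
te_Vendor contracts = (2 + 4·5 + 14)/6 = 36/6 = 6; σ²_Vendor contracts = ((14−2)/6)² = 4.000
te_Permits = (9 + 4·11 + 13)/6 = 66/6 = 11; σ²_Permits = ((13−9)/6)² = 0.444
te_Catering order = (1 + 4·5 + 9)/6 = 30/6 = 5; σ²_Catering order = ((9−1)/6)² = 1.778
te_AV setup = (1 + 4·3 + 17)/6 = 30/6 = 5; σ²_AV setup = ((17−1)/6)² = 7.111
te_Stage build = (2 + 4·5 + 8)/6 = 30/6 = 5; σ²_Stage build = ((8−2)/6)² = 1.000
te_Marketing push = (1 + 4·2 + 9)/6 = 18/6 = 3; σ²_Marketing push = ((9−1)/6)² = 1.778
te_Ticketing = (10 + 4·11 + 12)/6 = 66/6 = 11; σ²_Ticketing = ((12−10)/6)² = 0.111

Forward pass:
ES_Venue booking = 0; EF_Venue booking = 11
ES_Vendor contracts = 11; EF_Vendor contracts = 11+6 = 17
ES_Permits = 11; EF_Permits = 11+11 = 22
ES_Catering order = 17; EF_Catering order = 17+5 = 22
ES_AV setup = 17; EF_AV setup = 17+5 = 22
ES_Stage build = 22; EF_Stage build = 22+5 = 27
ES_Marketing push = max(EF_Permits=22, EF_AV setup=22) = 22; EF_Marketing push = 22+3 = 25
ES_Ticketing = max(EF_Catering order=22, EF_Stage build=27, EF_Marketing push=25) = 27; EF_Ticketing = 27+11 = 38
Expected project duration μ = 38 days. Critical path: Venue booking → Permits → Stage build → Ticketing.

Variance along critical path = 0.111 + 0.444 + 1.000 + 0.111 = 1.667; σ = 1.291 days.
D = μ + z·σ = 38 + 2.326·1.291 = 41.0 days

41.0 days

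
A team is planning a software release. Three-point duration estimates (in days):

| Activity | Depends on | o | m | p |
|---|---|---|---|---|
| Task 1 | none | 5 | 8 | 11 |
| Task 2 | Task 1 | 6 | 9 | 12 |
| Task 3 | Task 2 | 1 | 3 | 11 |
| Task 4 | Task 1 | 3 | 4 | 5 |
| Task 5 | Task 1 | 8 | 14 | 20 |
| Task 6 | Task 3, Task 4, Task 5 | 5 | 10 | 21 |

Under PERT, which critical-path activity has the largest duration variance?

Task 6

te_Task 1 = (5 + 4·8 + 11)/6 = 48/6 = 8; σ²_Task 1 = ((11−5)/6)² = 1.000
te_Task 2 = (6 + 4·9 + 12)/6 = 54/6 = 9; σ²_Task 2 = ((12−6)/6)² = 1.000
te_Task 3 = (1 + 4·3 + 11)/6 = 24/6 = 4; σ²_Task 3 = ((11−1)/6)² = 2.778
te_Task 4 = (3 + 4·4 + 5)/6 = 24/6 = 4; σ²_Task 4 = ((5−3)/6)² = 0.111
te_Task 5 = (8 + 4·14 + 20)/6 = 84/6 = 14; σ²_Task 5 = ((20−8)/6)² = 4.000
te_Task 6 = (5 + 4·10 + 21)/6 = 66/6 = 11; σ²_Task 6 = ((21−5)/6)² = 7.111

Forward pass:
ES_Task 1 = 0; EF_Task 1 = 8
ES_Task 2 = 8; EF_Task 2 = 8+9 = 17
ES_Task 3 = 17; EF_Task 3 = 17+4 = 21
ES_Task 4 = 8; EF_Task 4 = 8+4 = 12
ES_Task 5 = 8; EF_Task 5 = 8+14 = 22
ES_Task 6 = max(EF_Task 3=21, EF_Task 4=12, EF_Task 5=22) = 22; EF_Task 6 = 22+11 = 33
Expected project duration μ = 33 days. Critical path: Task 1 → Task 5 → Task 6.

Variances on critical path: σ²_Task 1=1.000, σ²_Task 5=4.000, σ²_Task 6=7.111.
Largest is σ²_Task 6 = 7.111.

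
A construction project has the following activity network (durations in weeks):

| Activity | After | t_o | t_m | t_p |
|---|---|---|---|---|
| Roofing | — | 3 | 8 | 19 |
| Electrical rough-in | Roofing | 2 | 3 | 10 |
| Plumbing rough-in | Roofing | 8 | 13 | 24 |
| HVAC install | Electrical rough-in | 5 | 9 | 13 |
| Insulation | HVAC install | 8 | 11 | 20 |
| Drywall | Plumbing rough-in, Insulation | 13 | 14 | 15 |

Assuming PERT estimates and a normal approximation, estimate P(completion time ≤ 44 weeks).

0.149

te_Roofing = (3 + 4·8 + 19)/6 = 54/6 = 9; σ²_Roofing = ((19−3)/6)² = 7.111
te_Electrical rough-in = (2 + 4·3 + 10)/6 = 24/6 = 4; σ²_Electrical rough-in = ((10−2)/6)² = 1.778
te_Plumbing rough-in = (8 + 4·13 + 24)/6 = 84/6 = 14; σ²_Plumbing rough-in = ((24−8)/6)² = 7.111
te_HVAC install = (5 + 4·9 + 13)/6 = 54/6 = 9; σ²_HVAC install = ((13−5)/6)² = 1.778
te_Insulation = (8 + 4·11 + 20)/6 = 72/6 = 12; σ²_Insulation = ((20−8)/6)² = 4.000
te_Drywall = (13 + 4·14 + 15)/6 = 84/6 = 14; σ²_Drywall = ((15−13)/6)² = 0.111

Forward pass:
ES_Roofing = 0; EF_Roofing = 9
ES_Electrical rough-in = 9; EF_Electrical rough-in = 9+4 = 13
ES_Plumbing rough-in = 9; EF_Plumbing rough-in = 9+14 = 23
ES_HVAC install = 13; EF_HVAC install = 13+9 = 22
ES_Insulation = 22; EF_Insulation = 22+12 = 34
ES_Drywall = max(EF_Plumbing rough-in=23, EF_Insulation=34) = 34; EF_Drywall = 34+14 = 48
Expected project duration μ = 48 weeks. Critical path: Roofing → Electrical rough-in → HVAC install → Insulation → Drywall.

Variance along critical path = 7.111 + 1.778 + 1.778 + 4.000 + 0.111 = 14.778; σ = √14.778 = 3.844 weeks.
Z = (44 − 48) / 3.844 = -1.041
P(T ≤ 44) = Φ(-1.041) ≈ 0.149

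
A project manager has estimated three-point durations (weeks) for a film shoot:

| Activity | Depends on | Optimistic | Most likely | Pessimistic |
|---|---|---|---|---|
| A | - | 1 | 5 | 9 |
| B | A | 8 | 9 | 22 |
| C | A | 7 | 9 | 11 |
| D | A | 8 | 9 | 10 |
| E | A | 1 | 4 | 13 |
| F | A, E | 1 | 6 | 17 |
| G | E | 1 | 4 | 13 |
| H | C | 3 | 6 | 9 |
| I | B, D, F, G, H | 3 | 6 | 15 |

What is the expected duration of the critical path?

te_A = (1 + 4·5 + 9)/6 = 30/6 = 5
te_B = (8 + 4·9 + 22)/6 = 66/6 = 11
te_C = (7 + 4·9 + 11)/6 = 54/6 = 9
te_D = (8 + 4·9 + 10)/6 = 54/6 = 9
te_E = (1 + 4·4 + 13)/6 = 30/6 = 5
te_F = (1 + 4·6 + 17)/6 = 42/6 = 7
te_G = (1 + 4·4 + 13)/6 = 30/6 = 5
te_H = (3 + 4·6 + 9)/6 = 36/6 = 6
te_I = (3 + 4·6 + 15)/6 = 42/6 = 7

Forward pass:
ES_A = 0; EF_A = 5
ES_B = 5; EF_B = 5+11 = 16
ES_C = 5; EF_C = 5+9 = 14
ES_D = 5; EF_D = 5+9 = 14
ES_E = 5; EF_E = 5+5 = 10
ES_F = max(EF_A=5, EF_E=10) = 10; EF_F = 10+7 = 17
ES_G = 10; EF_G = 10+5 = 15
ES_H = 14; EF_H = 14+6 = 20
ES_I = max(EF_B=16, EF_D=14, EF_F=17, EF_G=15, EF_H=20) = 20; EF_I = 20+7 = 27
Expected project duration μ = 27 weeks. Critical path: A → C → H → I.

27 weeks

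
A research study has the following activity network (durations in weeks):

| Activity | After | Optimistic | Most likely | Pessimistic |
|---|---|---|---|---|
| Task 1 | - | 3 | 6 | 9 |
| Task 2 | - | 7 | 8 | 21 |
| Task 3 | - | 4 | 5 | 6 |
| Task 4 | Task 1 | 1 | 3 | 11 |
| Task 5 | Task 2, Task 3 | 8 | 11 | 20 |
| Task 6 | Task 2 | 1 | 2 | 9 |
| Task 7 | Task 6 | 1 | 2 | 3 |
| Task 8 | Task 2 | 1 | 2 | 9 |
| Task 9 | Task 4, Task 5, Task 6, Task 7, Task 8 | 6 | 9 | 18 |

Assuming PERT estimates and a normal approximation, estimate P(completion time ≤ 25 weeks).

te_Task 1 = (3 + 4·6 + 9)/6 = 36/6 = 6; σ²_Task 1 = ((9−3)/6)² = 1.000
te_Task 2 = (7 + 4·8 + 21)/6 = 60/6 = 10; σ²_Task 2 = ((21−7)/6)² = 5.444
te_Task 3 = (4 + 4·5 + 6)/6 = 30/6 = 5; σ²_Task 3 = ((6−4)/6)² = 0.111
te_Task 4 = (1 + 4·3 + 11)/6 = 24/6 = 4; σ²_Task 4 = ((11−1)/6)² = 2.778
te_Task 5 = (8 + 4·11 + 20)/6 = 72/6 = 12; σ²_Task 5 = ((20−8)/6)² = 4.000
te_Task 6 = (1 + 4·2 + 9)/6 = 18/6 = 3; σ²_Task 6 = ((9−1)/6)² = 1.778
te_Task 7 = (1 + 4·2 + 3)/6 = 12/6 = 2; σ²_Task 7 = ((3−1)/6)² = 0.111
te_Task 8 = (1 + 4·2 + 9)/6 = 18/6 = 3; σ²_Task 8 = ((9−1)/6)² = 1.778
te_Task 9 = (6 + 4·9 + 18)/6 = 60/6 = 10; σ²_Task 9 = ((18−6)/6)² = 4.000

Forward pass:
ES_Task 1 = 0; EF_Task 1 = 6
ES_Task 2 = 0; EF_Task 2 = 10
ES_Task 3 = 0; EF_Task 3 = 5
ES_Task 4 = 6; EF_Task 4 = 6+4 = 10
ES_Task 5 = max(EF_Task 2=10, EF_Task 3=5) = 10; EF_Task 5 = 10+12 = 22
ES_Task 6 = 10; EF_Task 6 = 10+3 = 13
ES_Task 7 = 13; EF_Task 7 = 13+2 = 15
ES_Task 8 = 10; EF_Task 8 = 10+3 = 13
ES_Task 9 = max(EF_Task 4=10, EF_Task 5=22, EF_Task 6=13, EF_Task 7=15, EF_Task 8=13) = 22; EF_Task 9 = 22+10 = 32
Expected project duration μ = 32 weeks. Critical path: Task 2 → Task 5 → Task 9.

Variance along critical path = 5.444 + 4.000 + 4.000 = 13.444; σ = √13.444 = 3.667 weeks.
Z = (25 − 32) / 3.667 = -1.909
P(T ≤ 25) = Φ(-1.909) ≈ 0.028

0.028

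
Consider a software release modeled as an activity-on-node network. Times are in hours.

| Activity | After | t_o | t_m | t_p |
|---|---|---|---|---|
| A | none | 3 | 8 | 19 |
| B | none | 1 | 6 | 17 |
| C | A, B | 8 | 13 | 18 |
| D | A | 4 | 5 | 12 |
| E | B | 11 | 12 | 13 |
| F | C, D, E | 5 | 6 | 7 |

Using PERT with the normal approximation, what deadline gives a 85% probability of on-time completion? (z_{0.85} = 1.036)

31.3 hours

te_A = (3 + 4·8 + 19)/6 = 54/6 = 9; σ²_A = ((19−3)/6)² = 7.111
te_B = (1 + 4·6 + 17)/6 = 42/6 = 7; σ²_B = ((17−1)/6)² = 7.111
te_C = (8 + 4·13 + 18)/6 = 78/6 = 13; σ²_C = ((18−8)/6)² = 2.778
te_D = (4 + 4·5 + 12)/6 = 36/6 = 6; σ²_D = ((12−4)/6)² = 1.778
te_E = (11 + 4·12 + 13)/6 = 72/6 = 12; σ²_E = ((13−11)/6)² = 0.111
te_F = (5 + 4·6 + 7)/6 = 36/6 = 6; σ²_F = ((7−5)/6)² = 0.111

Forward pass:
ES_A = 0; EF_A = 9
ES_B = 0; EF_B = 7
ES_C = max(EF_A=9, EF_B=7) = 9; EF_C = 9+13 = 22
ES_D = 9; EF_D = 9+6 = 15
ES_E = 7; EF_E = 7+12 = 19
ES_F = max(EF_C=22, EF_D=15, EF_E=19) = 22; EF_F = 22+6 = 28
Expected project duration μ = 28 hours. Critical path: A → C → F.

Variance along critical path = 7.111 + 2.778 + 0.111 = 10.000; σ = 3.162 hours.
D = μ + z·σ = 28 + 1.036·3.162 = 31.3 hours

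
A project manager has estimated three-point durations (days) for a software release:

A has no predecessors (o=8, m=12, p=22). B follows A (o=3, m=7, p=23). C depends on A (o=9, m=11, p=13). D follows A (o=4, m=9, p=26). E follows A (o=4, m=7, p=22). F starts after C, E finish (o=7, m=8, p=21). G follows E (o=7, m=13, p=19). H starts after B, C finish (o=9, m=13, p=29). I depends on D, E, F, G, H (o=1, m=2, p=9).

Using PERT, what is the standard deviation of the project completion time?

4.33 days

te_A = (8 + 4·12 + 22)/6 = 78/6 = 13; σ²_A = ((22−8)/6)² = 5.444
te_B = (3 + 4·7 + 23)/6 = 54/6 = 9; σ²_B = ((23−3)/6)² = 11.111
te_C = (9 + 4·11 + 13)/6 = 66/6 = 11; σ²_C = ((13−9)/6)² = 0.444
te_D = (4 + 4·9 + 26)/6 = 66/6 = 11; σ²_D = ((26−4)/6)² = 13.444
te_E = (4 + 4·7 + 22)/6 = 54/6 = 9; σ²_E = ((22−4)/6)² = 9.000
te_F = (7 + 4·8 + 21)/6 = 60/6 = 10; σ²_F = ((21−7)/6)² = 5.444
te_G = (7 + 4·13 + 19)/6 = 78/6 = 13; σ²_G = ((19−7)/6)² = 4.000
te_H = (9 + 4·13 + 29)/6 = 90/6 = 15; σ²_H = ((29−9)/6)² = 11.111
te_I = (1 + 4·2 + 9)/6 = 18/6 = 3; σ²_I = ((9−1)/6)² = 1.778

Forward pass:
ES_A = 0; EF_A = 13
ES_B = 13; EF_B = 13+9 = 22
ES_C = 13; EF_C = 13+11 = 24
ES_D = 13; EF_D = 13+11 = 24
ES_E = 13; EF_E = 13+9 = 22
ES_F = max(EF_C=24, EF_E=22) = 24; EF_F = 24+10 = 34
ES_G = 22; EF_G = 22+13 = 35
ES_H = max(EF_B=22, EF_C=24) = 24; EF_H = 24+15 = 39
ES_I = max(EF_D=24, EF_E=22, EF_F=34, EF_G=35, EF_H=39) = 39; EF_I = 39+3 = 42
Expected project duration μ = 42 days. Critical path: A → C → H → I.

Variance along critical path = 5.444 + 0.444 + 11.111 + 1.778 = 18.778
σ = √18.778 = 4.333 days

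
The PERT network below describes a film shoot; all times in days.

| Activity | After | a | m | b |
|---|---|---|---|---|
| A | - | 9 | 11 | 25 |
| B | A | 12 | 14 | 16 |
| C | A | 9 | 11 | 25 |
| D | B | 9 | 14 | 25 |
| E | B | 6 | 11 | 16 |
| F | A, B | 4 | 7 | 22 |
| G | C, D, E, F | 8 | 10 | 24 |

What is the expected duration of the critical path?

te_A = (9 + 4·11 + 25)/6 = 78/6 = 13
te_B = (12 + 4·14 + 16)/6 = 84/6 = 14
te_C = (9 + 4·11 + 25)/6 = 78/6 = 13
te_D = (9 + 4·14 + 25)/6 = 90/6 = 15
te_E = (6 + 4·11 + 16)/6 = 66/6 = 11
te_F = (4 + 4·7 + 22)/6 = 54/6 = 9
te_G = (8 + 4·10 + 24)/6 = 72/6 = 12

Forward pass:
ES_A = 0; EF_A = 13
ES_B = 13; EF_B = 13+14 = 27
ES_C = 13; EF_C = 13+13 = 26
ES_D = 27; EF_D = 27+15 = 42
ES_E = 27; EF_E = 27+11 = 38
ES_F = max(EF_A=13, EF_B=27) = 27; EF_F = 27+9 = 36
ES_G = max(EF_C=26, EF_D=42, EF_E=38, EF_F=36) = 42; EF_G = 42+12 = 54
Expected project duration μ = 54 days. Critical path: A → B → D → G.

54 days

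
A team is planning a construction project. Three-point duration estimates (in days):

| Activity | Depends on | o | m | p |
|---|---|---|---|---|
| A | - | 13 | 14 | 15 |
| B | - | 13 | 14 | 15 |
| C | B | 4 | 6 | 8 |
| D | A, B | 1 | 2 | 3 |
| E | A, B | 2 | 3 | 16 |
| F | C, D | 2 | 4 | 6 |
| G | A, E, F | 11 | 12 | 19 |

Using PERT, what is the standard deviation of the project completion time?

1.67 days

te_A = (13 + 4·14 + 15)/6 = 84/6 = 14; σ²_A = ((15−13)/6)² = 0.111
te_B = (13 + 4·14 + 15)/6 = 84/6 = 14; σ²_B = ((15−13)/6)² = 0.111
te_C = (4 + 4·6 + 8)/6 = 36/6 = 6; σ²_C = ((8−4)/6)² = 0.444
te_D = (1 + 4·2 + 3)/6 = 12/6 = 2; σ²_D = ((3−1)/6)² = 0.111
te_E = (2 + 4·3 + 16)/6 = 30/6 = 5; σ²_E = ((16−2)/6)² = 5.444
te_F = (2 + 4·4 + 6)/6 = 24/6 = 4; σ²_F = ((6−2)/6)² = 0.444
te_G = (11 + 4·12 + 19)/6 = 78/6 = 13; σ²_G = ((19−11)/6)² = 1.778

Forward pass:
ES_A = 0; EF_A = 14
ES_B = 0; EF_B = 14
ES_C = 14; EF_C = 14+6 = 20
ES_D = max(EF_A=14, EF_B=14) = 14; EF_D = 14+2 = 16
ES_E = max(EF_A=14, EF_B=14) = 14; EF_E = 14+5 = 19
ES_F = max(EF_C=20, EF_D=16) = 20; EF_F = 20+4 = 24
ES_G = max(EF_A=14, EF_E=19, EF_F=24) = 24; EF_G = 24+13 = 37
Expected project duration μ = 37 days. Critical path: B → C → F → G.

Variance along critical path = 0.111 + 0.444 + 0.444 + 1.778 = 2.778
σ = √2.778 = 1.667 days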